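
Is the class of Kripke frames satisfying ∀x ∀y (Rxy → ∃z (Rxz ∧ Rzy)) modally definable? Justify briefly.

Yes, by □□r → □r

Yes: it is density, defined by the C4 schema □□r → □r.
Suppose □□r→□r is valid. Take Rxy and set V(r)={w : xR²w}. Then □□r at x, so □r at x, so r at y, i.e. ∃z(Rxz∧Rzy).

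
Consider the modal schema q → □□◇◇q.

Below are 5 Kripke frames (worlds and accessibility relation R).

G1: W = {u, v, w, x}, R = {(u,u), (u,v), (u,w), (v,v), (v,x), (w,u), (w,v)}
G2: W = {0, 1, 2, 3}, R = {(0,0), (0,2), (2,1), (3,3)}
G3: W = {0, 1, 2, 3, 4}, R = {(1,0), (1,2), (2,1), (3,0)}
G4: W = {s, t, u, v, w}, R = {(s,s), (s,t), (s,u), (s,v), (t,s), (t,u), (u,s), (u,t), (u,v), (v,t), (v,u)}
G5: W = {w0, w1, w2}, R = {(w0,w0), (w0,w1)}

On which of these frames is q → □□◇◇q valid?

G4

The schema corresponds to a generalized confluence (Geach) condition: ∀x ∀z (xR²z → ∃w (x = w ∧ zR²w)).
G1: fails — uR²v but no t with u=t and vR²t.
G2: fails — 0R²1 but no w with 0=w and 1R²w.
G3: fails — 2R²0 but no w with 2=w and 0R²w.
G4: holds.
G5: fails — w0R²w1 but no w with w0=w and w1R²w.
Valid on: G4.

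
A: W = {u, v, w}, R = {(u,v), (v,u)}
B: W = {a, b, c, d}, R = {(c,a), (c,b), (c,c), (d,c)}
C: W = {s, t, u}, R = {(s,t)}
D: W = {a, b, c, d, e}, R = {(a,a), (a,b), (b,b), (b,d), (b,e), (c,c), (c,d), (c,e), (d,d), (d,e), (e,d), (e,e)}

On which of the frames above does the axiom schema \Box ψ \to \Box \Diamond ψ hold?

D

The schema corresponds to a generalized confluence (Geach) condition: \forall x \forall z (xRz \to \exists w (xRw \wedge zRw)).
A: fails — uRv but no t with uRt and vRt.
B: fails — cRa but no w with cRw and aRw.
C: fails — sRt but no w with sRw and tRw.
D: satisfies the condition.
Valid on: D.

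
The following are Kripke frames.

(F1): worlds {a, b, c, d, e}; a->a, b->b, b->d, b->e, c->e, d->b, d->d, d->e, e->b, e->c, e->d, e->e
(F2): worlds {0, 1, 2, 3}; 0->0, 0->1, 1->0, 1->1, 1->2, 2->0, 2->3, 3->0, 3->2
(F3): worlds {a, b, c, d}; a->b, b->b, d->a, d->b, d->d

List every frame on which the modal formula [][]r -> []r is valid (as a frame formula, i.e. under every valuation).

(F1), (F3)

Frame correspondent (Sahlqvist): forall x forall y (Rxy -> exists z (Rxz & Rzy)) — i.e. density.
(F1): satisfies the condition.
(F2): fails — R32 but no z with R3z and Rz2.
(F3): satisfies the condition.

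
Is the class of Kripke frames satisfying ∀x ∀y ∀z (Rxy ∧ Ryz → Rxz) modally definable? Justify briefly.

Definable; □p → □□p defines it

The condition is transitivity. A defining modal formula is □p → □□p.
Suppose □p→□□p is valid. Take Rxy, Ryz and set V(p)={w : Rxw}. Then □p at x, so □□p at x, so □p at y, so p at z, i.e. Rxz.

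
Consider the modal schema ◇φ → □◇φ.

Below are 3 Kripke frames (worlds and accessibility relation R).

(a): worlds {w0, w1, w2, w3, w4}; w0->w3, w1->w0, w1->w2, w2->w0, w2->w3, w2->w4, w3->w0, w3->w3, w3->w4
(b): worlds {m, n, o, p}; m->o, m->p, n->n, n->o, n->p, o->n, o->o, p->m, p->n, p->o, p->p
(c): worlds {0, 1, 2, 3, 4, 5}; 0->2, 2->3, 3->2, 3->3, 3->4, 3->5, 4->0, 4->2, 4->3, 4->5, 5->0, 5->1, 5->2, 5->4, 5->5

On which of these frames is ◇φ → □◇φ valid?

The schema corresponds to the Euclidean property: ∀x ∀y ∀z (Rxy ∧ Rxz → Ryz).
(a): fails — Rw1w2 and Rw1w2 but not Rw2w2.
(b): fails — Rmo and Rmp but not Rop.
(c): fails — R02 and R02 but not R22.

none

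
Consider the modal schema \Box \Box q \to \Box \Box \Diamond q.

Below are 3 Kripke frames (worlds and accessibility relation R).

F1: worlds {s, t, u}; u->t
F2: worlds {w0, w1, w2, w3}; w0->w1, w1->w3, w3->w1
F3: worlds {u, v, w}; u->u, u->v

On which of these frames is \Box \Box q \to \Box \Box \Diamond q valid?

F1

Frame correspondent (Sahlqvist): \forall x \forall z (x R^2 z \to \exists w (x R^2 w \wedge zRw)) — i.e. a generalized confluence (Geach) condition.
F1: ✓.
F2: fails — w0R²w3 but no w with w0R²w and w3Rw.
F3: fails — uR²v but no t with uR²t and vRt.
Valid on: F1.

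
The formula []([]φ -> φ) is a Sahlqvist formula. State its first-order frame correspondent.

This schema is the T□ axiom.
Its frame correspondent is shift-reflexivity — forall x forall y (Rxy -> Ryy).

Shift-reflexivity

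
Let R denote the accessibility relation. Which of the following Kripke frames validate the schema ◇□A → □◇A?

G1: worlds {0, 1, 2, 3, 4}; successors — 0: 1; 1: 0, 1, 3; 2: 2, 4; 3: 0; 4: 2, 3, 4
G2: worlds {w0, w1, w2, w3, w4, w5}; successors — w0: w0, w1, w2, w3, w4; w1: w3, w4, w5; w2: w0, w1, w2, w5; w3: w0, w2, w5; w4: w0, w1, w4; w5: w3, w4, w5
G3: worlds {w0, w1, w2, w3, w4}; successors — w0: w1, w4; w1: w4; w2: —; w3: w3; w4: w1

Frame correspondent (Sahlqvist): ∀x ∀y ∀z (Rxy ∧ Rxz → ∃w (Ryw ∧ Rzw)) — i.e. convergence.
G1: fails — R10 and R13 but 0 and 3 have no common successor.
G2: condition met.
G3: fails — Rw0w4 and Rw0w1 but w4 and w1 have no common successor.
Valid on: G2.

G2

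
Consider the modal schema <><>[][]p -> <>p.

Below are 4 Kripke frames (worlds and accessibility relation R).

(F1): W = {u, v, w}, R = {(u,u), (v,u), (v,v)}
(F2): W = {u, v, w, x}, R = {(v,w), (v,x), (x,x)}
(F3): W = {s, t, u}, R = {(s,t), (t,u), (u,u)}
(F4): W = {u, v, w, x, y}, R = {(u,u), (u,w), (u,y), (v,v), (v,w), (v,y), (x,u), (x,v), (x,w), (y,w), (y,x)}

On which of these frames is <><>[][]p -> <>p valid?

The schema corresponds to a generalized confluence (Geach) condition: forall x forall y (x R^2 y -> exists w (y R^2 w & xRw)).
(F1): holds.
(F2): holds.
(F3): fails — sR²u but no w with uR²w and sRw.
(F4): fails — uR²w but no t with wR²t and uRt.

(F1), (F2)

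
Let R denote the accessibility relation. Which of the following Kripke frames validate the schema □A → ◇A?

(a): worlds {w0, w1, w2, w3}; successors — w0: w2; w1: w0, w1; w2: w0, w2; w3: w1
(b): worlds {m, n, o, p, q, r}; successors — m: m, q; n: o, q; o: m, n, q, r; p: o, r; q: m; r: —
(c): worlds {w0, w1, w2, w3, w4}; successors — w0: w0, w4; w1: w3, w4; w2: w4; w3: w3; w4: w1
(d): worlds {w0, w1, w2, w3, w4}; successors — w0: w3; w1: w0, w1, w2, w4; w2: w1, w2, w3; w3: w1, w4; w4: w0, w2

Frame correspondent (Sahlqvist): ∀x ∃y Rxy — i.e. seriality.
(a): satisfies the condition.
(b): fails — world r has no successor.
(c): satisfies the condition.
(d): satisfies the condition.
Valid on: (a), (c), (d).

(a), (c), (d)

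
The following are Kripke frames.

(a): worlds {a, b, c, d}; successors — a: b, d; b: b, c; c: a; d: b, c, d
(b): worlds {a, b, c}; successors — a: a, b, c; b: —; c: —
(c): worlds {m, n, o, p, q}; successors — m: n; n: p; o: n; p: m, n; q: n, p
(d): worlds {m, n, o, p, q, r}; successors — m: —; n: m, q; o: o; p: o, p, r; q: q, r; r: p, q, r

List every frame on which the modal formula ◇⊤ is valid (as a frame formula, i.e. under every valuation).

(a), (c)

The schema corresponds to seriality: ∀x ∃y Rxy.
(a): satisfies the condition.
(b): fails — world b has no successor.
(c): satisfies the condition.
(d): fails — world m has no successor.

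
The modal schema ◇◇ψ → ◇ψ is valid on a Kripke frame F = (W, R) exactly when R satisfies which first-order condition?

This is a form of the 4 axiom.
It corresponds to transitivity: ∀x ∀y ∀z (Rxy ∧ Ryz → Rxz).

Transitivity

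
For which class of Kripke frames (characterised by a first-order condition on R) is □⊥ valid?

emptiness of R

□⊥ is valid iff no world has any successor (otherwise □⊥ fails at any world with one).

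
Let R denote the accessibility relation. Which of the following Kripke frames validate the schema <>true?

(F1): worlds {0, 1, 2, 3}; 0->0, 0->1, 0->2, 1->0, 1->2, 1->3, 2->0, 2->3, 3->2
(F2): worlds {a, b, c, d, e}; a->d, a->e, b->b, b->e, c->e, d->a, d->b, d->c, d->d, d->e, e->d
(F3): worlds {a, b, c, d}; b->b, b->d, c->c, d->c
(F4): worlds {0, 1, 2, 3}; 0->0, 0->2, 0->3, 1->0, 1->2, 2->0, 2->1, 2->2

The schema corresponds to seriality: forall x exists y Rxy.
(F1): satisfies the condition.
(F2): satisfies the condition.
(F3): fails — world a has no successor.
(F4): fails — world 3 has no successor.
Valid on: (F1), (F2).

(F1), (F2)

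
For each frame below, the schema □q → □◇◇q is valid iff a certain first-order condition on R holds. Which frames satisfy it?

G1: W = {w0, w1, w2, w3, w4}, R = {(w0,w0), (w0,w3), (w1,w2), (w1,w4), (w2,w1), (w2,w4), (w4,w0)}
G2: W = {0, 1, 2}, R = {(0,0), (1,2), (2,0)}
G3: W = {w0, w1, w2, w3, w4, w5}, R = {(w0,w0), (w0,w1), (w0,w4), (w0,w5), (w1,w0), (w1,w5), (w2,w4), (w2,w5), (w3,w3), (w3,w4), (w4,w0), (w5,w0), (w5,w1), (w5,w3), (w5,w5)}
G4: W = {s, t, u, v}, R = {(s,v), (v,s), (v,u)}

G3

The schema corresponds to a generalized confluence (Geach) condition: ∀x ∀z (xRz → ∃w (xRw ∧ zR²w)).
G1: fails — w0Rw3 but no w with w0Rw and w3R²w.
G2: fails — 1R2 but no w with 1Rw and 2R²w.
G3: satisfies the condition.
G4: fails — vRu but no w with vRw and uR²w.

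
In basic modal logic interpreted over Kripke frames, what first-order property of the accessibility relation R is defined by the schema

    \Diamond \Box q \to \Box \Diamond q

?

Suppose ◇□q→□◇q is valid. Take Rxy, Rxz and set V(q)={w : Ryw}. Then □q at y so ◇□q at x, so □◇q at x, so ◇q at z, giving w with Rzw and Ryw.
Conversely, on a frame with convergence the schema holds at every world under every valuation.
So the correspondent is convergence.

Convergence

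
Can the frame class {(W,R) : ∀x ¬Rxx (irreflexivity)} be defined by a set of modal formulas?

No

Any modally definable frame class is closed under surjective bounded morphisms.
The 5-cycle (worlds s,t,u,v,w with s→t→u→v→w→s) is irreflexive, and the map sending every world to a single reflexive point • is a surjective bounded morphism (forth: every edge maps to (•,•); back: every world has a successor). So any modal formula valid on the 5-cycle is also valid on the reflexive point, which is not irreflexive.
So the class is not modally definable.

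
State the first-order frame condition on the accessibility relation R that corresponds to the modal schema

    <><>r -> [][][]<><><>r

forall x forall y forall z ((x R^2 y & x R^3 z) -> exists w (y = w & z R^3 w))

This is a Sahlqvist (Geach-type) schema ◇^2□^0r → □^3◇^3r.
Minimal-valuation argument: fix x; take any y with xR^2y and any z with xR^3z. Set V(r) to the set of worlds R-reachable from y in exactly 0 steps. Then □^0r holds at y, so the antecedent holds at x; validity forces ◇^3r at z, giving a w with zR^3w and yR^0w.
First-order correspondent: forall x forall y forall z ((x R^2 y & x R^3 z) -> exists w (y = w & z R^3 w)).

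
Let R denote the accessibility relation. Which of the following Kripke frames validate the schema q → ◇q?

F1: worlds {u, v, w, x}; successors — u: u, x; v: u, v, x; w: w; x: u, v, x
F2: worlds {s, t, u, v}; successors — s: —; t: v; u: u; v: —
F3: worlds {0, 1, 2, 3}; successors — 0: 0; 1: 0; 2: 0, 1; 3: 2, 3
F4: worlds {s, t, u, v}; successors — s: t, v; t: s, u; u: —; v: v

Frame correspondent (Sahlqvist): ∀x Rxx — i.e. reflexivity.
F1: ✓.
F2: fails — world s does not see itself.
F3: fails — world 1 does not see itself.
F4: fails — world s does not see itself.

F1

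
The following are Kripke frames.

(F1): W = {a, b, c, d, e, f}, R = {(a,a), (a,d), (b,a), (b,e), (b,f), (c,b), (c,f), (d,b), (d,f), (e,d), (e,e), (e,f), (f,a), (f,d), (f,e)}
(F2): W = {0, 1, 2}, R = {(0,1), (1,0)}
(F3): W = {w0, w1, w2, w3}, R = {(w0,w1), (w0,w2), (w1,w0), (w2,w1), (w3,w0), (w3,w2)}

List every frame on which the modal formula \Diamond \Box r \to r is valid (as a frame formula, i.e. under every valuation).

This is the axiom for symmetry; its first-order frame correspondent is \forall x \forall y (Rxy \to Ryx).
(F1): fails — Rcf but not Rfc.
(F2): condition met.
(F3): fails — Rw3w2 but not Rw2w3.
Valid on: (F2).

(F2)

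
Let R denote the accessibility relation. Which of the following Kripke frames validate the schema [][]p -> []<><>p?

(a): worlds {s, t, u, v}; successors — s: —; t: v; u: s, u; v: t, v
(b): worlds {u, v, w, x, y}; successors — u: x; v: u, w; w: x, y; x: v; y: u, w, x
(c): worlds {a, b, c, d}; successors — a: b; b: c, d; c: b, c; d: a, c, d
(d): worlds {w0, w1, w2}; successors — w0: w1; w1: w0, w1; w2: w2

This is the axiom for a generalized confluence (Geach) condition; its first-order frame correspondent is forall x forall z (xRz -> exists w (x R^2 w & z R^2 w)).
(a): fails — uRs but no w with uR²w and sR²w.
(b): fails — uRx but no t with uR²t and xR²t.
(c): holds.
(d): holds.

(c), (d)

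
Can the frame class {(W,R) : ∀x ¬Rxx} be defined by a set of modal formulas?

No — not modally definable

If a class were modally definable it would be closed under surjective bounded morphisms (Goldblatt–Thomason).
The 4-cycle (worlds w0,w1,w2,w3 with w0→w1→w2→w3→w0) is irreflexive, and the map sending every world to a single reflexive point • is a surjective bounded morphism (forth: every edge maps to (•,•); back: every world has a successor). So any modal formula valid on the 4-cycle is also valid on the reflexive point, which is not irreflexive.
Hence irreflexivity is not modally definable.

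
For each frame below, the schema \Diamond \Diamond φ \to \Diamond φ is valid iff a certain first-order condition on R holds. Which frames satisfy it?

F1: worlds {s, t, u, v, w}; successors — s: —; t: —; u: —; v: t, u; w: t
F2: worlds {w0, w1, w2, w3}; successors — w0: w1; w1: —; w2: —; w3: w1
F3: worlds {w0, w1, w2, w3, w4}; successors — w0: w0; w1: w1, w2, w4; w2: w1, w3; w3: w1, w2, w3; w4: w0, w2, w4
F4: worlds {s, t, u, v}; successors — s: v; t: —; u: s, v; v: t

This is the axiom for a generalized confluence (Geach) condition; its first-order frame correspondent is \forall x \forall y (x R^2 y \to \exists w (y = w \wedge xRw)).
F1: satisfies the condition.
F2: satisfies the condition.
F3: fails — w1R²w0 but no w with w0=w and w1Rw.
F4: fails — sR²t but no w with t=w and sRw.

F1, F2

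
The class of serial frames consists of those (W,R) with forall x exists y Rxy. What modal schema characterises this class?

□ψ → ◇ψ

This is seriality; the standard corresponding axiom is D: □ψ → ◇ψ.
Suppose □ψ→◇ψ is valid. At any x set V(ψ)=W. Then □ψ at x, so ◇ψ at x, so x has a successor.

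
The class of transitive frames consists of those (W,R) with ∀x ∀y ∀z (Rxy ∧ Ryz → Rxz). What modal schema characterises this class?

This is transitivity; the standard corresponding axiom is 4: □p → □□p.
Suppose □p→□□p is valid. Take Rxy, Ryz and set V(p)={w : Rxw}. Then □p at x, so □□p at x, so □p at y, so p at z, i.e. Rxz.

□p → □□p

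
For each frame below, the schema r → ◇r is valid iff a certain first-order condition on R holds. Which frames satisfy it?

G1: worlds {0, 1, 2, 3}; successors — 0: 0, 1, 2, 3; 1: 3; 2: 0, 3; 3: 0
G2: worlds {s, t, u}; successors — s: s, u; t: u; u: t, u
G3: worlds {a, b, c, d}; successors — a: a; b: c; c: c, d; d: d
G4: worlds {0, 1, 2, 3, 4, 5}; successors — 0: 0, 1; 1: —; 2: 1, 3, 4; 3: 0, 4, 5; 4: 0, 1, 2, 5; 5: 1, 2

none

This is the axiom for reflexivity; its first-order frame correspondent is ∀x Rxx.
G1: fails — world 1 does not see itself.
G2: fails — world t does not see itself.
G3: fails — world b does not see itself.
G4: fails — world 1 does not see itself.
Valid on no frame.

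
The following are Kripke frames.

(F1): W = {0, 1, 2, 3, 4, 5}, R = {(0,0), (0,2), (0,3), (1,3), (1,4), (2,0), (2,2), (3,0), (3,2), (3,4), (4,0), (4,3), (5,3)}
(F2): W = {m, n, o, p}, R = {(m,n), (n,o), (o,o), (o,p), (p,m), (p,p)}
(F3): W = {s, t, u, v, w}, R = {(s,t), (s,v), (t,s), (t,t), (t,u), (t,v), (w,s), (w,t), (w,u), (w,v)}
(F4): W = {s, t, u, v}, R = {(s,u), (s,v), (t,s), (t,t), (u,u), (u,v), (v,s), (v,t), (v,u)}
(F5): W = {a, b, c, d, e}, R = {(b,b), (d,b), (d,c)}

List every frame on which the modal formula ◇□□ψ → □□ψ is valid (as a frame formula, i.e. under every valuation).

The schema corresponds to a generalized confluence (Geach) condition: ∀x ∀y ∀z ((xRy ∧ xR²z) → ∃w (yR²w ∧ z = w)).
(F1): fails — 0R2, 0R²4 but no w with 2R²w and 4=w.
(F2): fails — oRp, oR²o but no w with pR²w and o=w.
(F3): fails — sRv, sR²s but no w* with vR²w* and s=w*.
(F4): holds.
(F5): fails — dRc, dR²b but no w with cR²w and b=w.

(F4)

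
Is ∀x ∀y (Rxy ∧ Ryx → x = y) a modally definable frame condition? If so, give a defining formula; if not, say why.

Any modally definable frame class is closed under surjective bounded morphisms.
The 6-cycle (worlds a,b,c,d,e,f with a→b→c→d→e→f→a) is antisymmetric. Sending even-indexed worlds to a and odd-indexed worlds to b is a surjective bounded morphism onto the two-world frame with a↔b, which is not antisymmetric.
So the class is not modally definable.

No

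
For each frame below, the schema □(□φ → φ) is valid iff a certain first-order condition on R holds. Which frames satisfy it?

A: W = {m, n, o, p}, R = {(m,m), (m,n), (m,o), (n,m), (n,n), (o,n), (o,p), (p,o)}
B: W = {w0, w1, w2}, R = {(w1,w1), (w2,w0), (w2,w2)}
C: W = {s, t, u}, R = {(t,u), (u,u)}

The schema corresponds to shift-reflexivity: ∀x ∀y (Rxy → Ryy).
A: fails — Rop but not Rpp.
B: fails — Rw2w0 but not Rw0w0.
C: holds.
Valid on: C.

C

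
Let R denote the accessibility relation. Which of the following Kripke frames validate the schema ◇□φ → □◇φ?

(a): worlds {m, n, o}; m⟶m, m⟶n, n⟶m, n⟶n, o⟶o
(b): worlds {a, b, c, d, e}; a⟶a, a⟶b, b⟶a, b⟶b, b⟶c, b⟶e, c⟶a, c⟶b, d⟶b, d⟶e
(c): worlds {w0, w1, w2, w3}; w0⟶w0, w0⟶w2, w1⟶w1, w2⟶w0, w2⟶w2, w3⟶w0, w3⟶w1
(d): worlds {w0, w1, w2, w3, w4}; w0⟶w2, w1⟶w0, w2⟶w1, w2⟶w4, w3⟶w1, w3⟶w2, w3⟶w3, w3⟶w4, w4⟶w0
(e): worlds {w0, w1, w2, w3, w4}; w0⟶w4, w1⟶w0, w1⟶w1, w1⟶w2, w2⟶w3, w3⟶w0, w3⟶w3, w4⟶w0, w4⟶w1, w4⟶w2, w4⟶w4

(a)

This is the axiom for convergence; its first-order frame correspondent is ∀x ∀y ∀z (Rxy ∧ Rxz → ∃w (Ryw ∧ Rzw)).
(a): holds.
(b): fails — Rbc and Rbe but c and e have no common successor.
(c): fails — Rw3w1 and Rw3w0 but w1 and w0 have no common successor.
(d): fails — Rw3w1 and Rw3w2 but w1 and w2 have no common successor.
(e): fails — Rw1w2 and Rw1w1 but w2 and w1 have no common successor.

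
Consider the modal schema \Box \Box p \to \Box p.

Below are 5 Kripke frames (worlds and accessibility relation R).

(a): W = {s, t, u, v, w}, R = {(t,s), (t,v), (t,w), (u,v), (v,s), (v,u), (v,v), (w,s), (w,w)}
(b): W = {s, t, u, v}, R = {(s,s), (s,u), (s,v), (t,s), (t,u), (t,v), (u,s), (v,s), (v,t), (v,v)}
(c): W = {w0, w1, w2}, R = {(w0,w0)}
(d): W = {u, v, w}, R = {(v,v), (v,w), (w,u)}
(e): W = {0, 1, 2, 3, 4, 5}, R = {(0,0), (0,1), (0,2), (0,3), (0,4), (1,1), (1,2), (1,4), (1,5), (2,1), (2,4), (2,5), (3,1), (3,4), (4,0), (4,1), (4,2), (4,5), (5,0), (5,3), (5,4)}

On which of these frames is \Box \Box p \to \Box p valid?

(a), (b), (c), (e)

This is the axiom for density; its first-order frame correspondent is \forall x \forall y (Rxy \to \exists z (Rxz \wedge Rzy)).
(a): ✓.
(b): ✓.
(c): ✓.
(d): fails — Rwu but no z with Rwz and Rzu.
(e): ✓.
Valid on: (a), (b), (c), (e).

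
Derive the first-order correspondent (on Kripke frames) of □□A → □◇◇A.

∀x ∀z (xRz → ∃w (xR²w ∧ zR²w))

This is a Sahlqvist (Geach-type) schema ◇^0□^2A → □^1◇^2A.
Minimal-valuation argument: fix x; take any y with xR^0y and any z with xR^1z. Set V(A) to the set of worlds R-reachable from y in exactly 2 steps. Then □^2A holds at y, so the antecedent holds at x; validity forces ◇^2A at z, giving a w with zR^2w and yR^2w.
First-order correspondent: ∀x ∀z (xRz → ∃w (xR²w ∧ zR²w)).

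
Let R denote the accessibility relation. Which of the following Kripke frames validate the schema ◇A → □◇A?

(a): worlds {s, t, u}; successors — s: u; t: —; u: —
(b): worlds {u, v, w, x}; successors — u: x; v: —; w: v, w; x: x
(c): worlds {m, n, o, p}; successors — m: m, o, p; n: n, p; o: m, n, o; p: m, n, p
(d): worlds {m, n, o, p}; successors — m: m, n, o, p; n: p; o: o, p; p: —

Frame correspondent (Sahlqvist): ∀x ∀y ∀z (Rxy ∧ Rxz → Ryz) — i.e. the Euclidean property.
(a): fails — Rsu and Rsu but not Ruu.
(b): fails — Rwv and Rww but not Rvw.
(c): fails — Rmo and Rmp but not Rop.
(d): fails — Rmo and Rmm but not Rom.
Valid on no frame.

none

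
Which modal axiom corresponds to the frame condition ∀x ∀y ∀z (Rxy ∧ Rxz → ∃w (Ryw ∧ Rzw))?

◇□p → □◇p

This is convergence; the standard corresponding axiom is .2: ◇□p → □◇p.
Suppose ◇□p→□◇p is valid. Take Rxy, Rxz and set V(p)={w : Ryw}. Then □p at y so ◇□p at x, so □◇p at x, so ◇p at z, giving w with Rzw and Ryw.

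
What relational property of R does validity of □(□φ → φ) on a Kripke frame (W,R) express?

Suppose □(□φ→φ) is valid. Take Rxy and set V(φ)={w : Ryw}. Then at y, □φ holds; since □(□φ→φ) at x, □φ→φ at y, so φ at y, i.e. Ryy.

shift-reflexivity: ∀x ∀y (Rxy → Ryy)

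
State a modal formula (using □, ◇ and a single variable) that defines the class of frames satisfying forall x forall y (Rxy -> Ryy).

□(□p → p)

The condition is shift-reflexivity. The T□ schema □(□p → p) defines it.
Suppose □(□p→p) is valid. Take Rxy and set V(p)={w : Ryw}. Then at y, □p holds; since □(□p→p) at x, □p→p at y, so p at y, i.e. Ryy.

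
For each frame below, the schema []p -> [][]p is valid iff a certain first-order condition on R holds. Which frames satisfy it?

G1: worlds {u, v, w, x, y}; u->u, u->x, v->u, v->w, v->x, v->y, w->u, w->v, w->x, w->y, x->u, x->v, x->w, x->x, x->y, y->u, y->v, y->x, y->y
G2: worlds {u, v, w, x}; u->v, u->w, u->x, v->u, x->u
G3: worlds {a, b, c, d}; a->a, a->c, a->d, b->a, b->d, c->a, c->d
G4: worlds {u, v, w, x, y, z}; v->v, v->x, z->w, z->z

The schema corresponds to transitivity: forall x forall y forall z (Rxy & Ryz -> Rxz).
G1: fails — Ryx and Rxw but not Ryw.
G2: fails — Ruv and Rvu but not Ruu.
G3: fails — Rba and Rac but not Rbc.
G4: condition met.
Valid on: G4.

G4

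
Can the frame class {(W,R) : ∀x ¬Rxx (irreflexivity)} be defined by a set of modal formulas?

Any modally definable frame class is closed under surjective bounded morphisms.
The 5-cycle (worlds 0,1,2,3,4 with 0→1→2→3→4→0) is irreflexive, and the map sending every world to a single reflexive point • is a surjective bounded morphism (forth: every edge maps to (•,•); back: every world has a successor). So any modal formula valid on the 5-cycle is also valid on the reflexive point, which is not irreflexive.
Hence irreflexivity is not modally definable.

No — not modally definable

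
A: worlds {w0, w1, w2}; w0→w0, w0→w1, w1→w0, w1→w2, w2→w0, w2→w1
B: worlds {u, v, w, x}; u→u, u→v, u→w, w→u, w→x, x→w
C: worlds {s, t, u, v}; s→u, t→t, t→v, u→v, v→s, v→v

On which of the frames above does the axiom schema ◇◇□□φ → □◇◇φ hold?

A, C

Frame correspondent (Sahlqvist): ∀x ∀y ∀z ((xR²y ∧ xRz) → ∃w (yR²w ∧ zR²w)) — i.e. a generalized confluence (Geach) condition.
A: condition met.
B: fails — uR²u, uRv but no t with uR²t and vR²t.
C: condition met.
Valid on: A, C.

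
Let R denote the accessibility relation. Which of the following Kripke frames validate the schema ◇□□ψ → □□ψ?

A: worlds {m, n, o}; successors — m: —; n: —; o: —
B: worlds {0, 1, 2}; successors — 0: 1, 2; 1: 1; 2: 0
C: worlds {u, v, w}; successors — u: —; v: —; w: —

This is the axiom for a generalized confluence (Geach) condition; its first-order frame correspondent is ∀x ∀y ∀z ((xRy ∧ xR²z) → ∃w (yR²w ∧ z = w)).
A: satisfies the condition.
B: fails — 0R1, 0R²0 but no w with 1R²w and 0=w.
C: satisfies the condition.
Valid on: A, C.

A, C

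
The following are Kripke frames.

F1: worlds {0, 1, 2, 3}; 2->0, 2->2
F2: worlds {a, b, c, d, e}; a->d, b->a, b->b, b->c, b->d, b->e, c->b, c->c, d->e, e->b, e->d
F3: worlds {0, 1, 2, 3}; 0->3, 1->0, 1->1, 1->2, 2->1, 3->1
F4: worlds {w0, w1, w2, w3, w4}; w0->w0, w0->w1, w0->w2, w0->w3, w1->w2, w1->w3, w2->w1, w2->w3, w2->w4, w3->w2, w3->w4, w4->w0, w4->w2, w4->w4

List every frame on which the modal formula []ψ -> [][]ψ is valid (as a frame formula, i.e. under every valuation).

The schema corresponds to transitivity: forall x forall y forall z (Rxy & Ryz -> Rxz).
F1: ✓.
F2: fails — Reb and Rbc but not Rec.
F3: fails — R10 and R03 but not R13.
F4: fails — Rw1w2 and Rw2w4 but not Rw1w4.
Valid on: F1.

F1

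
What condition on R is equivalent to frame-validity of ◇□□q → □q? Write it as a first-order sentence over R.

∀x ∀y ∀z ((xRy ∧ xRz) → ∃w (yR²w ∧ z = w))

This is a Sahlqvist (Geach-type) schema ◇^1□^2q → □^1◇^0q.
First-order correspondent: ∀x ∀y ∀z ((xRy ∧ xRz) → ∃w (yR²w ∧ z = w)).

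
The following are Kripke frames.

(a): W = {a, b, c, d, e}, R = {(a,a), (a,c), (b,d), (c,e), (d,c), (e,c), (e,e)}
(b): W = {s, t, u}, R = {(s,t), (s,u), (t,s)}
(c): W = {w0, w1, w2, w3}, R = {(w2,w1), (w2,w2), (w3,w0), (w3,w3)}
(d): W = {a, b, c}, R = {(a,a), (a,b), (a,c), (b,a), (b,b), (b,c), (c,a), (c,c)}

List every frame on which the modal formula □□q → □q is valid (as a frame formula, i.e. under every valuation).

(c), (d)

This is the axiom for density; its first-order frame correspondent is ∀x ∀y (Rxy → ∃z (Rxz ∧ Rzy)).
(a): fails — Rdc but no z with Rdz and Rzc.
(b): fails — Rsu but no z with Rsz and Rzu.
(c): ✓.
(d): ✓.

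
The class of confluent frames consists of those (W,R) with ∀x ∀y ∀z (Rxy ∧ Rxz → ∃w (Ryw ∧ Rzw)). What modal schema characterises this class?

The condition is convergence. The .2 schema ◇□p → □◇p defines it.

◇□p → □◇p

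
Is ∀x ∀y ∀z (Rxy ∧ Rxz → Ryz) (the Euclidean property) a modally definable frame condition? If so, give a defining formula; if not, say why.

Yes — defined by ◇p → □◇p

The condition is the Euclidean property. A defining modal formula is ◇p → □◇p.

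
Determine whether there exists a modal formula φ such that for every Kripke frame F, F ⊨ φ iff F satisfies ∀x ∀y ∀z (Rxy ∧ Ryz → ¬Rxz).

No — not modally definable

Any modally definable frame class is closed under surjective bounded morphisms.
The 5-cycle (worlds 0,1,2,3,4 with 0→1→2→3→4→0) is intransitive. Mapping every world to a single reflexive point • is a surjective bounded morphism; the reflexive point is not intransitive (R••∧R•• but R••).
So no modal formula (or set of formulas) defines exactly the intransitive frames.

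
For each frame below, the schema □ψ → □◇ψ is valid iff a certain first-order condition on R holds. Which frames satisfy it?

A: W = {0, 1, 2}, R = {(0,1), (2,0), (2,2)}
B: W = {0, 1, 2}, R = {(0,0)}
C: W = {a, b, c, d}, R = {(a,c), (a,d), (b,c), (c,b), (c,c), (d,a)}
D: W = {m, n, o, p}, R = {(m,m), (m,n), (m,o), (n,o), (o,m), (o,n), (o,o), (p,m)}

B, D

Frame correspondent (Sahlqvist): ∀x ∀z (xRz → ∃w (xRw ∧ zRw)) — i.e. a generalized confluence (Geach) condition.
A: fails — 0R1 but no w with 0Rw and 1Rw.
B: satisfies the condition.
C: fails — aRd but no w with aRw and dRw.
D: satisfies the condition.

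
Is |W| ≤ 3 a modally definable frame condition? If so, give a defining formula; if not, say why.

Any modally definable frame class is closed under disjoint unions.
Any modal formula valid on each of 4 disjoint one-world frames is valid on their disjoint union (validity is preserved under disjoint unions). Each one-world frame has |W|=1≤3, but the union has |W|=4.
So the class is not modally definable.

No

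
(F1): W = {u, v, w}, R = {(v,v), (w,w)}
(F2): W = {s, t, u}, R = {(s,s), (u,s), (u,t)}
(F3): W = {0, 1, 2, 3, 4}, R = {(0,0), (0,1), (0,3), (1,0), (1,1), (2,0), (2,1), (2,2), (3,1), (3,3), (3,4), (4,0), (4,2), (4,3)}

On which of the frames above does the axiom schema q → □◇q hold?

This is the axiom for symmetry; its first-order frame correspondent is ∀x ∀y (Rxy → Ryx).
(F1): holds.
(F2): fails — Rus but not Rsu.
(F3): fails — R31 but not R13.
Valid on: (F1).

(F1)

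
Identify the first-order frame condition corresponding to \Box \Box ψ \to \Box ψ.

Density

This is the C4 axiom.
It corresponds to density: \forall x \forall y (Rxy \to \exists z (Rxz \wedge Rzy)).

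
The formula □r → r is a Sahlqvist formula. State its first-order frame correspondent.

Reflexivity

Suppose □r→r is valid. At any x set V(r)={w : Rxw}. Then □r holds at x, so r holds at x, i.e. Rxx.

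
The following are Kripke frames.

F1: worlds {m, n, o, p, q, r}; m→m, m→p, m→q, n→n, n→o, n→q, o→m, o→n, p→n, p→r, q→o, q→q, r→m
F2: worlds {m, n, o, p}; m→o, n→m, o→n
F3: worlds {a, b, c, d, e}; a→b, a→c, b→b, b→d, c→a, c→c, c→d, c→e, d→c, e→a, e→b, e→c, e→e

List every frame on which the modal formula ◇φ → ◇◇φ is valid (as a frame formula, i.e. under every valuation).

F3

Frame correspondent (Sahlqvist): ∀x ∀y (xRy → ∃w (y = w ∧ xR²w)) — i.e. a generalized confluence (Geach) condition.
F1: fails — pRr but no w with r=w and pR²w.
F2: fails — mRo but no w with o=w and mR²w.
F3: satisfies the condition.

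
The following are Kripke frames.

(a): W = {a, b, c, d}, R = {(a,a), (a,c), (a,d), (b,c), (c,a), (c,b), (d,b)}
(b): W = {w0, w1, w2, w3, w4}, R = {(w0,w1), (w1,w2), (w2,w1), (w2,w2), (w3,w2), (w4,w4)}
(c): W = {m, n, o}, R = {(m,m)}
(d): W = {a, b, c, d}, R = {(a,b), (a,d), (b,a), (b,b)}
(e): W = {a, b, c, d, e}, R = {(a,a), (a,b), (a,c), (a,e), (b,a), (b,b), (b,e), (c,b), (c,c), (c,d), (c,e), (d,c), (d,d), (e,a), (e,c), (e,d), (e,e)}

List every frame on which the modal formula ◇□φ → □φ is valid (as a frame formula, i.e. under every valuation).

Frame correspondent (Sahlqvist): ∀x ∀y ∀z (Rxy ∧ Rxz → Ryz) — i.e. the Euclidean property.
(a): fails — Rac and Rac but not Rcc.
(b): fails — Rw0w1 and Rw0w1 but not Rw1w1.
(c): holds.
(d): fails — Rad and Rad but not Rdd.
(e): fails — Rab and Rac but not Rbc.

(c)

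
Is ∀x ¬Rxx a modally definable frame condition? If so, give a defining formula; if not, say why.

No — not modally definable

Any modally definable frame class is closed under surjective bounded morphisms.
The 2-cycle (worlds w0,w1 with w0→w1→w0) is irreflexive, and the map sending every world to a single reflexive point • is a surjective bounded morphism (forth: every edge maps to (•,•); back: every world has a successor). So any modal formula valid on the 2-cycle is also valid on the reflexive point, which is not irreflexive.
So no modal formula (or set of formulas) defines exactly the irreflexive frames.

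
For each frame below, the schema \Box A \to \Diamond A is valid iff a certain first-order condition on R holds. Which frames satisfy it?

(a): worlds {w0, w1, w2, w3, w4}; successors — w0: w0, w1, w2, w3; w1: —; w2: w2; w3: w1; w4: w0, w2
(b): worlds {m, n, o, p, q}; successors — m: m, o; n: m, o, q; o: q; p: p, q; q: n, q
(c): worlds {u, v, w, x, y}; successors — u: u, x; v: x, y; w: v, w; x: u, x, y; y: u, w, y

(b), (c)

Frame correspondent (Sahlqvist): \forall x \exists y Rxy — i.e. seriality.
(a): fails — world w1 has no successor.
(b): ✓.
(c): ✓.
Valid on: (b), (c).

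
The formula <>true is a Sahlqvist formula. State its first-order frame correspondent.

This schema is equivalent to the D axiom □p → ◇p.
Its frame correspondent is seriality — forall x exists y Rxy.

Seriality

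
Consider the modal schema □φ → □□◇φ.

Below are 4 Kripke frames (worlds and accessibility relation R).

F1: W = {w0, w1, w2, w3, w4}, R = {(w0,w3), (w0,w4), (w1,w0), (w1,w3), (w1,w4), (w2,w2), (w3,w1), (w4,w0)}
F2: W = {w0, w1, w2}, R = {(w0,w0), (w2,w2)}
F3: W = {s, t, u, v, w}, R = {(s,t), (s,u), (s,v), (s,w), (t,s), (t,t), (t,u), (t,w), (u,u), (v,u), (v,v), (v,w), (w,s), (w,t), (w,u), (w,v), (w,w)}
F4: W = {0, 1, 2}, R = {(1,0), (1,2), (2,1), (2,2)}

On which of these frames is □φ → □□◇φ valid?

Frame correspondent (Sahlqvist): ∀x ∀z (xR²z → ∃w (xRw ∧ zRw)) — i.e. a generalized confluence (Geach) condition.
F1: fails — w1R²w3 but no w with w1Rw and w3Rw.
F2: holds.
F3: holds.
F4: fails — 2R²0 but no w with 2Rw and 0Rw.

F2, F3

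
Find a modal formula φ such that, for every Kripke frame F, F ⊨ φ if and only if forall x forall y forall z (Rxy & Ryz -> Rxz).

This is transitivity; the standard corresponding axiom is 4: □s → □□s.
Suppose □s→□□s is valid. Take Rxy, Ryz and set V(s)={w : Rxw}. Then □s at x, so □□s at x, so □s at y, so s at z, i.e. Rxz.

□s → □□s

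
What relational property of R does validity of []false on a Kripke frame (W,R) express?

□⊥ is valid iff no world has any successor (otherwise □⊥ fails at any world with one).
The converse is a direct semantic check.
So the correspondent is emptiness of R.

Emptiness of R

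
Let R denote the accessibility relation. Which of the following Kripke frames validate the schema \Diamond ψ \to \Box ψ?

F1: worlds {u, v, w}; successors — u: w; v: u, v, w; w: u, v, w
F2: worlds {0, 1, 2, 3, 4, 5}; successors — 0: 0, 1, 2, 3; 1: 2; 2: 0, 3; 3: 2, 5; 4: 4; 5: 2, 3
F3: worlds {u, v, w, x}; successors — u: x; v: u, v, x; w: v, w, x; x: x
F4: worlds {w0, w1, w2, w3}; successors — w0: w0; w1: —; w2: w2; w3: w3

Frame correspondent (Sahlqvist): \forall x \forall y \forall z (Rxy \wedge Rxz \to y = z) — i.e. partial functionality.
F1: fails — v sees both u and v.
F2: fails — 0 sees both 0 and 1.
F3: fails — v sees both u and v.
F4: holds.

F4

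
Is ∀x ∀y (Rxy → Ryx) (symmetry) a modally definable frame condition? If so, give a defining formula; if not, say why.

Yes: it is symmetry, defined by the B schema p → □◇p.
Suppose p→□◇p is valid. Take Rxy and set V(p)={x}. Then p at x, so □◇p at x, so ◇p at y, so some z with Ryz has p; z=x, i.e. Ryx.

Yes, by p → □◇p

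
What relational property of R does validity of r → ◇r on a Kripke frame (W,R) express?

reflexivity

This is frame-equivalent to □r → r (substitute ¬r for r and contrapose).
Suppose □r→r is valid. At any x set V(r)={w : Rxw}. Then □r holds at x, so r holds at x, i.e. Rxx.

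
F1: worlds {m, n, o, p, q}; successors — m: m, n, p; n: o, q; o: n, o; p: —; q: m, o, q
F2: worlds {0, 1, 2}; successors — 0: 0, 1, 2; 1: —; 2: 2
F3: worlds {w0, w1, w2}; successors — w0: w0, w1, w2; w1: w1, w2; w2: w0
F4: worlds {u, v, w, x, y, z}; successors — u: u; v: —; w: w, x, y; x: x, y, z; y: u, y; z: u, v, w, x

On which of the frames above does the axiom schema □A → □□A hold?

F2

The schema corresponds to transitivity: ∀x ∀y ∀z (Rxy ∧ Ryz → Rxz).
F1: fails — Ron and Rnq but not Roq.
F2: ✓.
F3: fails — Rw1w2 and Rw2w0 but not Rw1w0.
F4: fails — Rwx and Rxz but not Rwz.
Valid on: F2.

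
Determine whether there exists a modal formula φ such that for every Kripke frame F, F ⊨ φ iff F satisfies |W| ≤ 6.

If a class were modally definable it would be closed under disjoint unions (Goldblatt–Thomason).
Any modal formula valid on each of 7 disjoint one-world frames is valid on their disjoint union (validity is preserved under disjoint unions). Each one-world frame has |W|=1≤6, but the union has |W|=7.
So the class is not modally definable.

No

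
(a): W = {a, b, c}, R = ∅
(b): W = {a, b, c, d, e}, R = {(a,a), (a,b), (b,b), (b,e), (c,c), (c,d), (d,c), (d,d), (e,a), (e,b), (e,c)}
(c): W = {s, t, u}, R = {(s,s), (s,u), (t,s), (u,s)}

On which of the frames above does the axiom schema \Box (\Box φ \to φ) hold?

(a)

The schema corresponds to shift-reflexivity: \forall x \forall y (Rxy \to Ryy).
(a): condition met.
(b): fails — Rbe but not Ree.
(c): fails — Rsu but not Ruu.
Valid on: (a).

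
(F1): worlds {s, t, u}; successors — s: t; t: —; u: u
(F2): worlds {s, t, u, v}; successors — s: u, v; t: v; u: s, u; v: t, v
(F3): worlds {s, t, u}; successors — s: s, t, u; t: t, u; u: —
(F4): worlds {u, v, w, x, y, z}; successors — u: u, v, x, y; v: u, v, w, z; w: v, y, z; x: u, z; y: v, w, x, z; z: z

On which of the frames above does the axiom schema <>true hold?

Frame correspondent (Sahlqvist): forall x exists y Rxy — i.e. seriality.
(F1): fails — world t has no successor.
(F2): ✓.
(F3): fails — world u has no successor.
(F4): ✓.

(F2), (F4)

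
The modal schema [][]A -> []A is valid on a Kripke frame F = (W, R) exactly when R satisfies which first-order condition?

Suppose □□A→□A is valid. Take Rxy and set V(A)={w : xR²w}. Then □□A at x, so □A at x, so A at y, i.e. ∃z(Rxz∧Rzy).

Density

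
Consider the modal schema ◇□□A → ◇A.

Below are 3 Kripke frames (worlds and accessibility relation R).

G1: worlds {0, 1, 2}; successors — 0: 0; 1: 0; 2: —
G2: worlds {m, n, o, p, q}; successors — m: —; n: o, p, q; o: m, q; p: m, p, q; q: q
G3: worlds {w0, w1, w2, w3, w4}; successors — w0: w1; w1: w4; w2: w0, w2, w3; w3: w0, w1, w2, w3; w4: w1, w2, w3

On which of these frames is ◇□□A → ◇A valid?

G1

The schema corresponds to a generalized confluence (Geach) condition: ∀x ∀y (xRy → ∃w (yR²w ∧ xRw)).
G1: satisfies the condition.
G2: fails — oRm but no w with mR²w and oRw.
G3: fails — w2Rw0 but no w with w0R²w and w2Rw.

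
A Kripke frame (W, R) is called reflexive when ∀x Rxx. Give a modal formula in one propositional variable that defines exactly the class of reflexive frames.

This is reflexivity; the standard corresponding axiom is T: □q → q.
Suppose □q→q is valid. At any x set V(q)={w : Rxw}. Then □q holds at x, so q holds at x, i.e. Rxx.

□q → q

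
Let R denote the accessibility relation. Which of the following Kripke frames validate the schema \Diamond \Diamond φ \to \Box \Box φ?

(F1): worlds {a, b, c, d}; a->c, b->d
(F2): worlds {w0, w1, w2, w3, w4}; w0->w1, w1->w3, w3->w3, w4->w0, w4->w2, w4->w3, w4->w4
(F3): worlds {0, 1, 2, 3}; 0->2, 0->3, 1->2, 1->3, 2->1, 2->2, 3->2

Frame correspondent (Sahlqvist): \forall x \forall y \forall z ((x R^2 y \wedge x R^2 z) \to \exists w (y = w \wedge z = w)) — i.e. a generalized confluence (Geach) condition.
(F1): holds.
(F2): fails — w4R²w0, w4R²w1 but w0 ≠ w1.
(F3): fails — 0R²1, 0R²2 but 1 ≠ 2.

(F1)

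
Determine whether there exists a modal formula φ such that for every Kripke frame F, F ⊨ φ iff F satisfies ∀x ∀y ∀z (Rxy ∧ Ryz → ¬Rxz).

No

If a class were modally definable it would be closed under surjective bounded morphisms (Goldblatt–Thomason).
The 5-cycle (worlds s,t,u,v,w with s→t→u→v→w→s) is intransitive. Mapping every world to a single reflexive point • is a surjective bounded morphism; the reflexive point is not intransitive (R••∧R•• but R••).
So no modal formula (or set of formulas) defines exactly the intransitive frames.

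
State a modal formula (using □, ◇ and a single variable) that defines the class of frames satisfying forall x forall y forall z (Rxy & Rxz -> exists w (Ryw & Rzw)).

The condition is convergence. The .2 schema ◇□s → □◇s defines it.
Suppose ◇□s→□◇s is valid. Take Rxy, Rxz and set V(s)={w : Ryw}. Then □s at y so ◇□s at x, so □◇s at x, so ◇s at z, giving w with Rzw and Ryw.

◇□s → □◇s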